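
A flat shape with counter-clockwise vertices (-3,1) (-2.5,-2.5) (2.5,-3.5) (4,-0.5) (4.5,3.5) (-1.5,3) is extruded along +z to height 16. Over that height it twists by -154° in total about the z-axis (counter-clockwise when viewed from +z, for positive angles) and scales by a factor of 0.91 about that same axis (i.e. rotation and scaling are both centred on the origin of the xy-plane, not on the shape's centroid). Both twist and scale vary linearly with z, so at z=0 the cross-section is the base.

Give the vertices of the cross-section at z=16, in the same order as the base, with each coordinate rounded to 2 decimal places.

t = z/height = 16/16 = 1
s = 1 + (scale-1)·z/height = 1 + (0.91-1)·16/16 = 0.910000
θ = twist·z/height = -154°·16/16 = -154.0000° = -2.687807 rad
cos θ = -0.898794, sin θ = -0.438371 (intermediates below are computed at full precision and shown rounded to 5 d.p.)
v1: (-3,1) → rotate → (3.13475,0.41632) → ×s → (2.85263,0.37885) → (2.85,0.38)
v2: (-2.5,-2.5) → rotate → (1.15106,3.34291) → ×s → (1.04746,3.04205) → (1.05,3.04)
v3: (2.5,-3.5) → rotate → (-3.78128,2.04985) → ×s → (-3.44097,1.86536) → (-3.44,1.87)
v4: (4,-0.5) → rotate → (-3.81436,-1.30409) → ×s → (-3.47107,-1.18672) → (-3.47,-1.19)
v5: (4.5,3.5) → rotate → (-2.51027,-5.11845) → ×s → (-2.28435,-4.65779) → (-2.28,-4.66)
v6: (-1.5,3) → rotate → (2.66330,-2.03883) → ×s → (2.42361,-1.85533) → (2.42,-1.86)

Cross-section at z=16: (2.85,0.38) (1.05,3.04) (-3.44,1.87) (-3.47,-1.19) (-2.28,-4.66) (2.42,-1.86)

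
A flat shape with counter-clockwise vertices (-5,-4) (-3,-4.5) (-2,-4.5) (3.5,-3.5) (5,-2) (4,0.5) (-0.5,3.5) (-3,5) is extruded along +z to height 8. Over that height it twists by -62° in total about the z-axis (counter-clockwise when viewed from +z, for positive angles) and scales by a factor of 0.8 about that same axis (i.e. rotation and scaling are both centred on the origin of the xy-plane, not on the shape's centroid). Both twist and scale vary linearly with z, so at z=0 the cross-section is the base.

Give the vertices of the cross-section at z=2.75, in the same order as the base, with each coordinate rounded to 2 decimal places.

t = z/height = 2.75/8 = 0.34375
s = 1 + (scale-1)·z/height = 1 + (0.8-1)·2.75/8 = 0.931250
θ = twist·z/height = -62°·2.75/8 = -21.3125° = -0.371973 rad
cos θ = 0.931612, sin θ = -0.363454 (intermediates below are computed at full precision and shown rounded to 5 d.p.)
v1: (-5,-4) → rotate → (-6.11188,-1.90918) → ×s → (-5.69169,-1.77792) → (-5.69,-1.78)
v2: (-3,-4.5) → rotate → (-4.43038,-3.10189) → ×s → (-4.12579,-2.88864) → (-4.13,-2.89)
v3: (-2,-4.5) → rotate → (-3.49877,-3.46534) → ×s → (-3.25823,-3.22710) → (-3.26,-3.23)
v4: (3.5,-3.5) → rotate → (1.98855,-4.53273) → ×s → (1.85184,-4.22111) → (1.85,-4.22)
v5: (5,-2) → rotate → (3.93115,-3.68050) → ×s → (3.66088,-3.42746) → (3.66,-3.43)
v6: (4,0.5) → rotate → (3.90818,-0.98801) → ×s → (3.63949,-0.92009) → (3.64,-0.92)
v7: (-0.5,3.5) → rotate → (0.80628,3.44237) → ×s → (0.75085,3.20571) → (0.75,3.21)
v8: (-3,5) → rotate → (-0.97756,5.74842) → ×s → (-0.91036,5.35322) → (-0.91,5.35)

Cross-section at z=2.75: (-5.69,-1.78) (-4.13,-2.89) (-3.26,-3.23) (1.85,-4.22) (3.66,-3.43) (3.64,-0.92) (0.75,3.21) (-0.91,5.35)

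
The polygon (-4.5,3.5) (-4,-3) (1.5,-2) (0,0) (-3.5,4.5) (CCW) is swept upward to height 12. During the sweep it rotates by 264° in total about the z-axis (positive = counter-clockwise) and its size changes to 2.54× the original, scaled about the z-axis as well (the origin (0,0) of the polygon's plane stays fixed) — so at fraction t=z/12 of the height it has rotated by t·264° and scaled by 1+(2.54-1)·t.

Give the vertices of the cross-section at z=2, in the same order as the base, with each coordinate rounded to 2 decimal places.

t = z/height = 2/12 = 0.166667
s = 1 + (scale-1)·z/height = 1 + (2.54-1)·2/12 = 1.256667
θ = twist·z/height = 264°·2/12 = 44.0000° = 0.767945 rad
cos θ = 0.719340, sin θ = 0.694658 (intermediates below are computed at full precision and shown rounded to 5 d.p.)
v1: (-4.5,3.5) → rotate → (-5.66833,-0.60827) → ×s → (-7.12321,-0.76440) → (-7.12,-0.76)
v2: (-4,-3) → rotate → (-0.79338,-4.93665) → ×s → (-0.99702,-6.20373) → (-1.00,-6.20)
v3: (1.5,-2) → rotate → (2.46833,-0.39669) → ×s → (3.10186,-0.49851) → (3.10,-0.50)
v4: (0,0) → rotate → (0.00000,0.00000) → ×s → (0.00000,0.00000) → (0.00,0.00)
v5: (-3.5,4.5) → rotate → (-5.64365,0.80572) → ×s → (-7.09219,1.01253) → (-7.09,1.01)

Cross-section at z=2: (-7.12,-0.76) (-1.00,-6.20) (3.10,-0.50) (0.00,0.00) (-7.09,1.01)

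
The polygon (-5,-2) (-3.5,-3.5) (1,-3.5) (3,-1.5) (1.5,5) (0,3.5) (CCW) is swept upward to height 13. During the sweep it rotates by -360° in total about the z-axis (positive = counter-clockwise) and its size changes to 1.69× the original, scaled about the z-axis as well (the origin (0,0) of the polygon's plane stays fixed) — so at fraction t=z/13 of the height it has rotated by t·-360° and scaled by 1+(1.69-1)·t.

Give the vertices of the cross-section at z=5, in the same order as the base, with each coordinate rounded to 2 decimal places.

Cross-section at z=5: (3.06,6.09) (0.38,6.25) (-3.88,2.48) (-4.10,-1.10) (2.77,-5.99) (2.94,-3.32)

t = z/height = 5/13 = 0.384615
s = 1 + (scale-1)·z/height = 1 + (1.69-1)·5/13 = 1.265385
θ = twist·z/height = -360°·5/13 = -138.4615° = -2.416610 rad
cos θ = -0.748511, sin θ = -0.663123 (intermediates below are computed at full precision and shown rounded to 5 d.p.)
v1: (-5,-2) → rotate → (2.41631,4.81263) → ×s → (3.05756,6.08983) → (3.06,6.09)
v2: (-3.5,-3.5) → rotate → (0.29886,4.94072) → ×s → (0.37817,6.25191) → (0.38,6.25)
v3: (1,-3.5) → rotate → (-3.06944,1.95666) → ×s → (-3.88402,2.47593) → (-3.88,2.48)
v4: (3,-1.5) → rotate → (-3.24022,-0.86660) → ×s → (-4.10012,-1.09658) → (-4.10,-1.10)
v5: (1.5,5) → rotate → (2.19285,-4.73724) → ×s → (2.77480,-5.99443) → (2.77,-5.99)
v6: (0,3.5) → rotate → (2.32093,-2.61979) → ×s → (2.93687,-3.31504) → (2.94,-3.32)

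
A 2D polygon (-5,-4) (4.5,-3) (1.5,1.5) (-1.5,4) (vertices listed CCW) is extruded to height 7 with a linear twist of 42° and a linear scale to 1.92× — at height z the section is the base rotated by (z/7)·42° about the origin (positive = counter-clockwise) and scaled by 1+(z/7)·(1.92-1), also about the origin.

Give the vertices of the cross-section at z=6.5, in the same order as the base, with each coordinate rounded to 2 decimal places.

Cross-section at z=6.5: (-2.54,-11.60) (9.99,0.93) (0.41,3.91) (-6.83,4.01)

t = z/height = 6.5/7 = 0.928571
s = 1 + (scale-1)·z/height = 1 + (1.92-1)·6.5/7 = 1.854286
θ = twist·z/height = 42°·6.5/7 = 39.0000° = 0.680678 rad
cos θ = 0.777146, sin θ = 0.629320 (intermediates below are computed at full precision and shown rounded to 5 d.p.)
v1: (-5,-4) → rotate → (-1.36845,-6.25519) → ×s → (-2.53749,-11.59890) → (-2.54,-11.60)
v2: (4.5,-3) → rotate → (5.38512,0.50050) → ×s → (9.98555,0.92808) → (9.99,0.93)
v3: (1.5,1.5) → rotate → (0.22174,2.10970) → ×s → (0.41117,3.91199) → (0.41,3.91)
v4: (-1.5,4) → rotate → (-3.68300,2.16460) → ×s → (-6.82934,4.01379) → (-6.83,4.01)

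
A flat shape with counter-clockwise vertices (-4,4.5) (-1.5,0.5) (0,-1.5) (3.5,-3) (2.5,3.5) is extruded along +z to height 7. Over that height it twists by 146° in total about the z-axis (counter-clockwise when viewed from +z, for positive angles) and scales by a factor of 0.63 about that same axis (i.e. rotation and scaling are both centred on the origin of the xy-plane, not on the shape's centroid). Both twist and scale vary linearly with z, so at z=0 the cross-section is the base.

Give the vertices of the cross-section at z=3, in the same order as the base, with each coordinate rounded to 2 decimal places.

t = z/height = 3/7 = 0.428571
s = 1 + (scale-1)·z/height = 1 + (0.63-1)·3/7 = 0.841429
θ = twist·z/height = 146°·3/7 = 62.5714° = 1.092077 rad
cos θ = 0.460642, sin θ = 0.887586 (intermediates below are computed at full precision and shown rounded to 5 d.p.)
v1: (-4,4.5) → rotate → (-5.83671,-1.47745) → ×s → (-4.91117,-1.24317) → (-4.91,-1.24)
v2: (-1.5,0.5) → rotate → (-1.13476,-1.10106) → ×s → (-0.95482,-0.92646) → (-0.95,-0.93)
v3: (0,-1.5) → rotate → (1.33138,-0.69096) → ×s → (1.12026,-0.58140) → (1.12,-0.58)
v4: (3.5,-3) → rotate → (4.27501,1.72462) → ×s → (3.59711,1.45115) → (3.60,1.45)
v5: (2.5,3.5) → rotate → (-1.95494,3.83121) → ×s → (-1.64495,3.22369) → (-1.64,3.22)

Cross-section at z=3: (-4.91,-1.24) (-0.95,-0.93) (1.12,-0.58) (3.60,1.45) (-1.64,3.22)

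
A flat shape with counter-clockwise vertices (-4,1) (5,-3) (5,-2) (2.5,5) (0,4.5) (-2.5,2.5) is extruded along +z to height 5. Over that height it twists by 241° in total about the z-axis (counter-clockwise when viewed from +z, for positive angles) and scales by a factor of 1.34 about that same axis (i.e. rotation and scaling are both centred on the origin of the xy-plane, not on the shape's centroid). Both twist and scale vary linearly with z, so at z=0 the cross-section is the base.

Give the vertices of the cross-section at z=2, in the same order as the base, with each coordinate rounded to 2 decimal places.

t = z/height = 2/5 = 0.4
s = 1 + (scale-1)·z/height = 1 + (1.34-1)·2/5 = 1.136000
θ = twist·z/height = 241°·2/5 = 96.4000° = 1.682497 rad
cos θ = -0.111469, sin θ = 0.993768 (intermediates below are computed at full precision and shown rounded to 5 d.p.)
v1: (-4,1) → rotate → (-0.54789,-4.08654) → ×s → (-0.62241,-4.64231) → (-0.62,-4.64)
v2: (5,-3) → rotate → (2.42396,5.30325) → ×s → (2.75362,6.02449) → (2.75,6.02)
v3: (5,-2) → rotate → (1.43019,5.19178) → ×s → (1.62470,5.89786) → (1.62,5.90)
v4: (2.5,5) → rotate → (-5.24751,1.92708) → ×s → (-5.96117,2.18916) → (-5.96,2.19)
v5: (0,4.5) → rotate → (-4.47196,-0.50161) → ×s → (-5.08014,-0.56983) → (-5.08,-0.57)
v6: (-2.5,2.5) → rotate → (-2.20575,-2.76309) → ×s → (-2.50573,-3.13887) → (-2.51,-3.14)

Cross-section at z=2: (-0.62,-4.64) (2.75,6.02) (1.62,5.90) (-5.96,2.19) (-5.08,-0.57) (-2.51,-3.14)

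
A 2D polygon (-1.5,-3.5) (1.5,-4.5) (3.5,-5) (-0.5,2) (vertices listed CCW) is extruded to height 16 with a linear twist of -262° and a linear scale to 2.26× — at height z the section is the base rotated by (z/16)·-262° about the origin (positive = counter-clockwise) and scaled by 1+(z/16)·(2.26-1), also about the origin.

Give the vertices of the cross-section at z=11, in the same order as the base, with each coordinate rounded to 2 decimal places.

Cross-section at z=11: (2.81,6.53) (-2.78,8.40) (-6.51,9.35) (0.92,-3.73)

t = z/height = 11/16 = 0.6875
s = 1 + (scale-1)·z/height = 1 + (2.26-1)·11/16 = 1.866250
θ = twist·z/height = -262°·11/16 = -180.1250° = -3.143774 rad
cos θ = -0.999998, sin θ = 0.002182 (intermediates below are computed at full precision and shown rounded to 5 d.p.)
v1: (-1.5,-3.5) → rotate → (1.50763,3.49672) → ×s → (2.81362,6.52575) → (2.81,6.53)
v2: (1.5,-4.5) → rotate → (-1.49018,4.50326) → ×s → (-2.78105,8.40421) → (-2.78,8.40)
v3: (3.5,-5) → rotate → (-3.48908,5.00762) → ×s → (-6.51150,9.34548) → (-6.51,9.35)
v4: (-0.5,2) → rotate → (0.49564,-2.00109) → ×s → (0.92498,-3.73453) → (0.92,-3.73)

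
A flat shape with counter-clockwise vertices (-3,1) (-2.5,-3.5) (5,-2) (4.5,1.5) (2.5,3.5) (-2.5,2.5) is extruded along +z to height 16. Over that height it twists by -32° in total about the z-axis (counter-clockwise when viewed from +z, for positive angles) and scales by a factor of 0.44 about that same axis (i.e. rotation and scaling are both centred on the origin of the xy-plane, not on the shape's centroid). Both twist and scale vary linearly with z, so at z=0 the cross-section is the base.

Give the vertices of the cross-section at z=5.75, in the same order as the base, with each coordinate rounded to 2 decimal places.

Cross-section at z=5.75: (-2.19,1.26) (-2.51,-2.34) (3.60,-2.36) (3.76,0.46) (2.51,2.34) (-1.56,2.35)

t = z/height = 5.75/16 = 0.359375
s = 1 + (scale-1)·z/height = 1 + (0.44-1)·5.75/16 = 0.798750
θ = twist·z/height = -32°·5.75/16 = -11.5000° = -0.200713 rad
cos θ = 0.979925, sin θ = -0.199368 (intermediates below are computed at full precision and shown rounded to 5 d.p.)
v1: (-3,1) → rotate → (-2.74041,1.57803) → ×s → (-2.18890,1.26045) → (-2.19,1.26)
v2: (-2.5,-3.5) → rotate → (-3.14760,-2.93132) → ×s → (-2.51415,-2.34139) → (-2.51,-2.34)
v3: (5,-2) → rotate → (4.50089,-2.95669) → ×s → (3.59508,-2.36166) → (3.60,-2.36)
v4: (4.5,1.5) → rotate → (4.70871,0.57273) → ×s → (3.76108,0.45747) → (3.76,0.46)
v5: (2.5,3.5) → rotate → (3.14760,2.93132) → ×s → (2.51415,2.34139) → (2.51,2.34)
v6: (-2.5,2.5) → rotate → (-1.95139,2.94823) → ×s → (-1.55867,2.35490) → (-1.56,2.35)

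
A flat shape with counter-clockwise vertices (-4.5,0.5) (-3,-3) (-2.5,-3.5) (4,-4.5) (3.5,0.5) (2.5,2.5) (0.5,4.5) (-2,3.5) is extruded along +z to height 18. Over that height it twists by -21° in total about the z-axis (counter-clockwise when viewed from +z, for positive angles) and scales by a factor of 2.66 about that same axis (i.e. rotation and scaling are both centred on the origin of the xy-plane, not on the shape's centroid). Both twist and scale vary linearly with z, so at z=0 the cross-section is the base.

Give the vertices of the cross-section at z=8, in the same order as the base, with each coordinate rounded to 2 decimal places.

t = z/height = 8/18 = 0.444444
s = 1 + (scale-1)·z/height = 1 + (2.66-1)·8/18 = 1.737778
θ = twist·z/height = -21°·8/18 = -9.3333° = -0.162897 rad
cos θ = 0.986762, sin θ = -0.162178 (intermediates below are computed at full precision and shown rounded to 5 d.p.)
v1: (-4.5,0.5) → rotate → (-4.35934,1.22318) → ×s → (-7.57556,2.12562) → (-7.58,2.13)
v2: (-3,-3) → rotate → (-3.44682,-2.47375) → ×s → (-5.98980,-4.29883) → (-5.99,-4.30)
v3: (-2.5,-3.5) → rotate → (-3.03453,-3.04822) → ×s → (-5.27333,-5.29713) → (-5.27,-5.30)
v4: (4,-4.5) → rotate → (3.21725,-5.08914) → ×s → (5.59086,-8.84379) → (5.59,-8.84)
v5: (3.5,0.5) → rotate → (3.53475,-0.07424) → ×s → (6.14262,-0.12902) → (6.14,-0.13)
v6: (2.5,2.5) → rotate → (2.87235,2.06146) → ×s → (4.99150,3.58236) → (4.99,3.58)
v7: (0.5,4.5) → rotate → (1.22318,4.35934) → ×s → (2.12562,7.57556) → (2.13,7.58)
v8: (-2,3.5) → rotate → (-1.40590,3.77802) → ×s → (-2.44314,6.56536) → (-2.44,6.57)

Cross-section at z=8: (-7.58,2.13) (-5.99,-4.30) (-5.27,-5.30) (5.59,-8.84) (6.14,-0.13) (4.99,3.58) (2.13,7.58) (-2.44,6.57)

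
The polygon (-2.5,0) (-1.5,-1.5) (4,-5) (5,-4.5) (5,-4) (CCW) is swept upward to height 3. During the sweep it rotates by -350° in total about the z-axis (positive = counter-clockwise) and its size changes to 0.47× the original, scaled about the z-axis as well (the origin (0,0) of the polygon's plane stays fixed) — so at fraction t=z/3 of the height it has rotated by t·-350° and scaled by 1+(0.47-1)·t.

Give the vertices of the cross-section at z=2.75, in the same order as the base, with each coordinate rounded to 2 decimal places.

t = z/height = 2.75/3 = 0.916667
s = 1 + (scale-1)·z/height = 1 + (0.47-1)·2.75/3 = 0.514167
θ = twist·z/height = -350°·2.75/3 = -320.8333° = -5.599598 rad
cos θ = 0.775312, sin θ = 0.631578 (intermediates below are computed at full precision and shown rounded to 5 d.p.)
v1: (-2.5,0) → rotate → (-1.93828,-1.57895) → ×s → (-0.99660,-0.81184) → (-1.00,-0.81)
v2: (-1.5,-1.5) → rotate → (-0.21560,-2.11034) → ×s → (-0.11085,-1.08506) → (-0.11,-1.09)
v3: (4,-5) → rotate → (6.25914,-1.35025) → ×s → (3.21824,-0.69425) → (3.22,-0.69)
v4: (5,-4.5) → rotate → (6.71866,-0.33101) → ×s → (3.45451,-0.17020) → (3.45,-0.17)
v5: (5,-4) → rotate → (6.40287,0.05664) → ×s → (3.29214,0.02912) → (3.29,0.03)

Cross-section at z=2.75: (-1.00,-0.81) (-0.11,-1.09) (3.22,-0.69) (3.45,-0.17) (3.29,0.03)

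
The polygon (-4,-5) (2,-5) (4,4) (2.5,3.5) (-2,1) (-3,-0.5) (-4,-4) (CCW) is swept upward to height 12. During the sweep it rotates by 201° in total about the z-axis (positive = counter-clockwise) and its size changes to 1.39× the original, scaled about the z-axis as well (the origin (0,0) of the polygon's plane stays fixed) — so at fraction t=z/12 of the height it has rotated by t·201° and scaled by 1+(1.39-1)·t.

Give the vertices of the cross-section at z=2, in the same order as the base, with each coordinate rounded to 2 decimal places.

t = z/height = 2/12 = 0.166667
s = 1 + (scale-1)·z/height = 1 + (1.39-1)·2/12 = 1.065000
θ = twist·z/height = 201°·2/12 = 33.5000° = 0.584685 rad
cos θ = 0.833886, sin θ = 0.551937 (intermediates below are computed at full precision and shown rounded to 5 d.p.)
v1: (-4,-5) → rotate → (-0.57586,-6.37718) → ×s → (-0.61329,-6.79169) → (-0.61,-6.79)
v2: (2,-5) → rotate → (4.42746,-3.06556) → ×s → (4.71524,-3.26482) → (4.72,-3.26)
v3: (4,4) → rotate → (1.12780,5.54329) → ×s → (1.20110,5.90361) → (1.20,5.90)
v4: (2.5,3.5) → rotate → (0.15294,4.29844) → ×s → (0.16288,4.57784) → (0.16,4.58)
v5: (-2,1) → rotate → (-2.21971,-0.26999) → ×s → (-2.36399,-0.28754) → (-2.36,-0.29)
v6: (-3,-0.5) → rotate → (-2.22569,-2.07275) → ×s → (-2.37036,-2.20748) → (-2.37,-2.21)
v7: (-4,-4) → rotate → (-1.12780,-5.54329) → ×s → (-1.20110,-5.90361) → (-1.20,-5.90)

Cross-section at z=2: (-0.61,-6.79) (4.72,-3.26) (1.20,5.90) (0.16,4.58) (-2.36,-0.29) (-2.37,-2.21) (-1.20,-5.90)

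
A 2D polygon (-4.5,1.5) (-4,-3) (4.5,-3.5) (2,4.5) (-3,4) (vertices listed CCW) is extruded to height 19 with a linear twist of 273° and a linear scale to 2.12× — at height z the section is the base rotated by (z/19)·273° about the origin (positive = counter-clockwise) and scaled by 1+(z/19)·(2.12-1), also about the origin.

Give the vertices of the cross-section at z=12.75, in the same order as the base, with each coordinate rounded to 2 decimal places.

Cross-section at z=12.75: (8.02,-2.18) (6.70,5.64) (-8.21,5.68) (-3.06,-8.07) (5.64,-6.70)

t = z/height = 12.75/19 = 0.671053
s = 1 + (scale-1)·z/height = 1 + (2.12-1)·12.75/19 = 1.751579
θ = twist·z/height = 273°·12.75/19 = 183.1974° = 3.197397 rad
cos θ = -0.998443, sin θ = -0.055776 (intermediates below are computed at full precision and shown rounded to 5 d.p.)
v1: (-4.5,1.5) → rotate → (4.57666,-1.24667) → ×s → (8.01638,-2.18365) → (8.02,-2.18)
v2: (-4,-3) → rotate → (3.82645,3.21843) → ×s → (6.70232,5.63734) → (6.70,5.64)
v3: (4.5,-3.5) → rotate → (-4.68821,3.24356) → ×s → (-8.21177,5.68135) → (-8.21,5.68)
v4: (2,4.5) → rotate → (-1.74590,-4.60455) → ×s → (-3.05808,-8.06523) → (-3.06,-8.07)
v5: (-3,4) → rotate → (3.21843,-3.82645) → ×s → (5.63734,-6.70232) → (5.64,-6.70)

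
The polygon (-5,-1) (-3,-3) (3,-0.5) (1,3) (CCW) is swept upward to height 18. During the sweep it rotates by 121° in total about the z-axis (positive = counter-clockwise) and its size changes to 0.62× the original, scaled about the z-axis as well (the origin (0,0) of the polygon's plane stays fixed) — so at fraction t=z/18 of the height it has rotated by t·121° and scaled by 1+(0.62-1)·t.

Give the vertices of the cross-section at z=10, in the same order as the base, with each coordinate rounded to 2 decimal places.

Cross-section at z=10: (-0.80,-3.94) (1.27,-3.10) (1.28,2.03) (-1.88,1.64)

t = z/height = 10/18 = 0.555556
s = 1 + (scale-1)·z/height = 1 + (0.62-1)·10/18 = 0.788889
θ = twist·z/height = 121°·10/18 = 67.2222° = 1.173249 rad
cos θ = 0.387158, sin θ = 0.922013 (intermediates below are computed at full precision and shown rounded to 5 d.p.)
v1: (-5,-1) → rotate → (-1.01378,-4.99722) → ×s → (-0.79976,-3.94226) → (-0.80,-3.94)
v2: (-3,-3) → rotate → (1.60457,-3.92751) → ×s → (1.26582,-3.09837) → (1.27,-3.10)
v3: (3,-0.5) → rotate → (1.62248,2.57246) → ×s → (1.27996,2.02939) → (1.28,2.03)
v4: (1,3) → rotate → (-2.37888,2.08349) → ×s → (-1.87667,1.64364) → (-1.88,1.64)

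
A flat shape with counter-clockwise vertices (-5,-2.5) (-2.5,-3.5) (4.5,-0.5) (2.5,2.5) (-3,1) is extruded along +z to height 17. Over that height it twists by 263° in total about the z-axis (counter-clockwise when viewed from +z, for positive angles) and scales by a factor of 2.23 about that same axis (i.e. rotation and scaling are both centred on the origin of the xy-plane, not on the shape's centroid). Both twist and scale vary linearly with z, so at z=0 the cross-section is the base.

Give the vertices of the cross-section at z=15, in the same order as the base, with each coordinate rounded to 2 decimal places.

t = z/height = 15/17 = 0.882353
s = 1 + (scale-1)·z/height = 1 + (2.23-1)·15/17 = 2.085294
θ = twist·z/height = 263°·15/17 = 232.0588° = 4.050191 rad
cos θ = -0.614852, sin θ = -0.788642 (intermediates below are computed at full precision and shown rounded to 5 d.p.)
v1: (-5,-2.5) → rotate → (1.10265,5.48034) → ×s → (2.29936,11.42813) → (2.30,11.43)
v2: (-2.5,-3.5) → rotate → (-1.22312,4.12359) → ×s → (-2.55056,8.59889) → (-2.55,8.60)
v3: (4.5,-0.5) → rotate → (-3.16116,-3.24146) → ×s → (-6.59194,-6.75941) → (-6.59,-6.76)
v4: (2.5,2.5) → rotate → (0.43448,-3.50874) → ×s → (0.90601,-7.31675) → (0.91,-7.32)
v5: (-3,1) → rotate → (2.63320,1.75108) → ×s → (5.49099,3.65151) → (5.49,3.65)

Cross-section at z=15: (2.30,11.43) (-2.55,8.60) (-6.59,-6.76) (0.91,-7.32) (5.49,3.65)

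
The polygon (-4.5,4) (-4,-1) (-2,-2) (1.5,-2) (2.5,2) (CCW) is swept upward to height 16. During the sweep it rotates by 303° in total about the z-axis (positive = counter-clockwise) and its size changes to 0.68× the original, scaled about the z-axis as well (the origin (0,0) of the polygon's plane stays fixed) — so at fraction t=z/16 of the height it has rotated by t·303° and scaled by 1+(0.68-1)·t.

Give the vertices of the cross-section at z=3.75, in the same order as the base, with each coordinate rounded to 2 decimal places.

t = z/height = 3.75/16 = 0.234375
s = 1 + (scale-1)·z/height = 1 + (0.68-1)·3.75/16 = 0.925000
θ = twist·z/height = 303°·3.75/16 = 71.0156° = 1.239456 rad
cos θ = 0.325310, sin θ = 0.945607 (intermediates below are computed at full precision and shown rounded to 5 d.p.)
v1: (-4.5,4) → rotate → (-5.24633,-2.95399) → ×s → (-4.85285,-2.73244) → (-4.85,-2.73)
v2: (-4,-1) → rotate → (-0.35563,-4.10774) → ×s → (-0.32896,-3.79966) → (-0.33,-3.80)
v3: (-2,-2) → rotate → (1.24059,-2.54184) → ×s → (1.14755,-2.35120) → (1.15,-2.35)
v4: (1.5,-2) → rotate → (2.37918,0.76779) → ×s → (2.20074,0.71021) → (2.20,0.71)
v5: (2.5,2) → rotate → (-1.07794,3.01464) → ×s → (-0.99709,2.78854) → (-1.00,2.79)

Cross-section at z=3.75: (-4.85,-2.73) (-0.33,-3.80) (1.15,-2.35) (2.20,0.71) (-1.00,2.79)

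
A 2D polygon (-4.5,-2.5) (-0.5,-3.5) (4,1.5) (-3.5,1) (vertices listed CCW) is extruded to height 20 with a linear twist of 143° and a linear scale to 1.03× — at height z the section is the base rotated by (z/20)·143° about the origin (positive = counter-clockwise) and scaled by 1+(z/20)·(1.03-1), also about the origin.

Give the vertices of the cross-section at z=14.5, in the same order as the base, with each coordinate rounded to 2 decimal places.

t = z/height = 14.5/20 = 0.725
s = 1 + (scale-1)·z/height = 1 + (1.03-1)·14.5/20 = 1.021750
θ = twist·z/height = 143°·14.5/20 = 103.6750° = 1.809470 rad
cos θ = -0.236414, sin θ = 0.971652 (intermediates below are computed at full precision and shown rounded to 5 d.p.)
v1: (-4.5,-2.5) → rotate → (3.49299,-3.78140) → ×s → (3.56897,-3.86365) → (3.57,-3.86)
v2: (-0.5,-3.5) → rotate → (3.51899,0.34162) → ×s → (3.59553,0.34905) → (3.60,0.35)
v3: (4,1.5) → rotate → (-2.40314,3.53199) → ×s → (-2.45540,3.60881) → (-2.46,3.61)
v4: (-3.5,1) → rotate → (-0.14420,-3.63720) → ×s → (-0.14734,-3.71631) → (-0.15,-3.72)

Cross-section at z=14.5: (3.57,-3.86) (3.60,0.35) (-2.46,3.61) (-0.15,-3.72)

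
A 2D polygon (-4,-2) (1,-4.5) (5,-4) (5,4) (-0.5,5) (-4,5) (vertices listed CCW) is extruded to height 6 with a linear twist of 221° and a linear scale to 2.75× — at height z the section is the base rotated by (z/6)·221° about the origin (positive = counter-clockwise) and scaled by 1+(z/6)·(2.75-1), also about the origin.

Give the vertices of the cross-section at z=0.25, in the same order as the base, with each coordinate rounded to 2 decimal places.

Cross-section at z=0.25: (-3.89,-2.80) (1.83,-4.59) (5.98,-3.38) (4.61,5.09) (-1.39,5.21) (-5.09,4.61)

t = z/height = 0.25/6 = 0.0416667
s = 1 + (scale-1)·z/height = 1 + (2.75-1)·0.25/6 = 1.072917
θ = twist·z/height = 221°·0.25/6 = 9.2083° = 0.160716 rad
cos θ = 0.987113, sin θ = 0.160025 (intermediates below are computed at full precision and shown rounded to 5 d.p.)
v1: (-4,-2) → rotate → (-3.62840,-2.61433) → ×s → (-3.89297,-2.80495) → (-3.89,-2.80)
v2: (1,-4.5) → rotate → (1.70722,-4.28198) → ×s → (1.83171,-4.59421) → (1.83,-4.59)
v3: (5,-4) → rotate → (5.57566,-3.14833) → ×s → (5.98222,-3.37789) → (5.98,-3.38)
v4: (5,4) → rotate → (4.29547,4.74858) → ×s → (4.60868,5.09483) → (4.61,5.09)
v5: (-0.5,5) → rotate → (-1.29368,4.85555) → ×s → (-1.38801,5.20960) → (-1.39,5.21)
v6: (-4,5) → rotate → (-4.74858,4.29547) → ×s → (-5.09483,4.60868) → (-5.09,4.61)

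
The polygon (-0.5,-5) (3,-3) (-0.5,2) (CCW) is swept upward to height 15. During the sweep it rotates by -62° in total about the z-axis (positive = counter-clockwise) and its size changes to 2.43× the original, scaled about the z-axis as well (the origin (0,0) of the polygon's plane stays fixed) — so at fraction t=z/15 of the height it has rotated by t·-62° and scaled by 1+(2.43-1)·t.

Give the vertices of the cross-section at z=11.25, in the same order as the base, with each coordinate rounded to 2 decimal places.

Cross-section at z=11.25: (-8.23,-6.38) (-0.23,-8.79) (2.29,3.60)

t = z/height = 11.25/15 = 0.75
s = 1 + (scale-1)·z/height = 1 + (2.43-1)·11.25/15 = 2.072500
θ = twist·z/height = -62°·11.25/15 = -46.5000° = -0.811578 rad
cos θ = 0.688355, sin θ = -0.725374 (intermediates below are computed at full precision and shown rounded to 5 d.p.)
v1: (-0.5,-5) → rotate → (-3.97105,-3.07909) → ×s → (-8.23000,-6.38141) → (-8.23,-6.38)
v2: (3,-3) → rotate → (-0.11106,-4.24119) → ×s → (-0.23017,-8.78986) → (-0.23,-8.79)
v3: (-0.5,2) → rotate → (1.10657,1.73940) → ×s → (2.29337,3.60490) → (2.29,3.60)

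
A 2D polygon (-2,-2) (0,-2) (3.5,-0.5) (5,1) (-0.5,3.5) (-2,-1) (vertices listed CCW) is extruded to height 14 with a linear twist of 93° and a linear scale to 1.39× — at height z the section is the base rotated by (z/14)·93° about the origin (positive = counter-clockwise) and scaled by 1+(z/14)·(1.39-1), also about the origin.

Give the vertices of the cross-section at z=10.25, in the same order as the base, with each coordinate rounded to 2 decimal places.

Cross-section at z=10.25: (1.43,-3.34) (2.39,-0.96) (2.28,3.93) (1.21,6.44) (-4.41,1.08) (0.23,-2.87)

t = z/height = 10.25/14 = 0.732143
s = 1 + (scale-1)·z/height = 1 + (1.39-1)·10.25/14 = 1.285536
θ = twist·z/height = 93°·10.25/14 = 68.0893° = 1.188382 rad
cos θ = 0.373161, sin θ = 0.927766 (intermediates below are computed at full precision and shown rounded to 5 d.p.)
v1: (-2,-2) → rotate → (1.10921,-2.60186) → ×s → (1.42593,-3.34478) → (1.43,-3.34)
v2: (0,-2) → rotate → (1.85553,-0.74632) → ×s → (2.38535,-0.95942) → (2.39,-0.96)
v3: (3.5,-0.5) → rotate → (1.76995,3.06060) → ×s → (2.27533,3.93451) → (2.28,3.93)
v4: (5,1) → rotate → (0.93804,5.01199) → ×s → (1.20588,6.44310) → (1.21,6.44)
v5: (-0.5,3.5) → rotate → (-3.43376,0.84218) → ×s → (-4.41423,1.08265) → (-4.41,1.08)
v6: (-2,-1) → rotate → (0.18144,-2.22869) → ×s → (0.23325,-2.86507) → (0.23,-2.87)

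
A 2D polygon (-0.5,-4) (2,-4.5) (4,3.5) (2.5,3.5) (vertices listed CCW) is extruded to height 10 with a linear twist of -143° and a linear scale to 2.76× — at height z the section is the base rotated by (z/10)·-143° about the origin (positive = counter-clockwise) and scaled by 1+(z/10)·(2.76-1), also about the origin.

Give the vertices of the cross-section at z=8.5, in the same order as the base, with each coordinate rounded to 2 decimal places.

t = z/height = 8.5/10 = 0.85
s = 1 + (scale-1)·z/height = 1 + (2.76-1)·8.5/10 = 2.496000
θ = twist·z/height = -143°·8.5/10 = -121.5500° = -2.121448 rad
cos θ = -0.523242, sin θ = -0.852184 (intermediates below are computed at full precision and shown rounded to 5 d.p.)
v1: (-0.5,-4) → rotate → (-3.14711,2.51906) → ×s → (-7.85520,6.28758) → (-7.86,6.29)
v2: (2,-4.5) → rotate → (-4.88131,0.65022) → ×s → (-12.18376,1.62296) → (-12.18,1.62)
v3: (4,3.5) → rotate → (0.88967,-5.24008) → ×s → (2.22063,-13.07925) → (2.22,-13.08)
v4: (2.5,3.5) → rotate → (1.67454,-3.96181) → ×s → (4.17965,-9.88867) → (4.18,-9.89)

Cross-section at z=8.5: (-7.86,6.29) (-12.18,1.62) (2.22,-13.08) (4.18,-9.89)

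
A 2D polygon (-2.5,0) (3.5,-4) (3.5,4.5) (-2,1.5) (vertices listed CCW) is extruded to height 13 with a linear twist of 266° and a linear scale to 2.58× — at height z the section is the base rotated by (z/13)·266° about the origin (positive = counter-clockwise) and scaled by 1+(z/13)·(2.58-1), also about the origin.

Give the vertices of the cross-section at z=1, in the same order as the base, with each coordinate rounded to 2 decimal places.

Cross-section at z=1: (-2.63,-0.98) (5.25,-2.83) (1.91,6.10) (-2.69,0.79)

t = z/height = 1/13 = 0.0769231
s = 1 + (scale-1)·z/height = 1 + (2.58-1)·1/13 = 1.121538
θ = twist·z/height = 266°·1/13 = 20.4615° = 0.357121 rad
cos θ = 0.936907, sin θ = 0.349579 (intermediates below are computed at full precision and shown rounded to 5 d.p.)
v1: (-2.5,0) → rotate → (-2.34227,-0.87395) → ×s → (-2.62694,-0.98016) → (-2.63,-0.98)
v2: (3.5,-4) → rotate → (4.67749,-2.52410) → ×s → (5.24598,-2.83088) → (5.25,-2.83)
v3: (3.5,4.5) → rotate → (1.70607,5.43961) → ×s → (1.91342,6.10073) → (1.91,6.10)
v4: (-2,1.5) → rotate → (-2.39818,0.70620) → ×s → (-2.68965,0.79203) → (-2.69,0.79)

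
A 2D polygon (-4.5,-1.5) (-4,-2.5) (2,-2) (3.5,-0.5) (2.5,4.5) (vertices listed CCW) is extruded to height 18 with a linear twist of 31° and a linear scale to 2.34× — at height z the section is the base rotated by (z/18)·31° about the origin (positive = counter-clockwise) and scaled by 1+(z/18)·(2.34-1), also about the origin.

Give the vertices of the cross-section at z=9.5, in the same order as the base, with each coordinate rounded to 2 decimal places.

Cross-section at z=9.5: (-6.65,-4.62) (-5.35,-6.02) (4.24,-2.31) (5.97,0.86) (1.93,8.57)

t = z/height = 9.5/18 = 0.527778
s = 1 + (scale-1)·z/height = 1 + (2.34-1)·9.5/18 = 1.707222
θ = twist·z/height = 31°·9.5/18 = 16.3611° = 0.285555 rad
cos θ = 0.959505, sin θ = 0.281690 (intermediates below are computed at full precision and shown rounded to 5 d.p.)
v1: (-4.5,-1.5) → rotate → (-3.89524,-2.70686) → ×s → (-6.65004,-4.62122) → (-6.65,-4.62)
v2: (-4,-2.5) → rotate → (-3.13380,-3.52552) → ×s → (-5.35009,-6.01885) → (-5.35,-6.02)
v3: (2,-2) → rotate → (2.48239,-1.35563) → ×s → (4.23799,-2.31436) → (4.24,-2.31)
v4: (3.5,-0.5) → rotate → (3.49911,0.50616) → ×s → (5.97377,0.86413) → (5.97,0.86)
v5: (2.5,4.5) → rotate → (1.13116,5.02200) → ×s → (1.93114,8.57367) → (1.93,8.57)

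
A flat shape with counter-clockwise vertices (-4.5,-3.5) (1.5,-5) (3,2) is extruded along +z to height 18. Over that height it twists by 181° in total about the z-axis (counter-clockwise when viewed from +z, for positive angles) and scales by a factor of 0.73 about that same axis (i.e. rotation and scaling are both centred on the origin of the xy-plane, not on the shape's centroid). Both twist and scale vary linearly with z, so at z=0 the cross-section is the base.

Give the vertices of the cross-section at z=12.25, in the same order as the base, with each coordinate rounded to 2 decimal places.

Cross-section at z=12.25: (4.40,-1.51) (2.75,3.26) (-2.71,1.16)

t = z/height = 12.25/18 = 0.680556
s = 1 + (scale-1)·z/height = 1 + (0.73-1)·12.25/18 = 0.816250
θ = twist·z/height = 181°·12.25/18 = 123.1806° = 2.149906 rad
cos θ = -0.547279, sin θ = 0.836950 (intermediates below are computed at full precision and shown rounded to 5 d.p.)
v1: (-4.5,-3.5) → rotate → (5.39208,-1.85080) → ×s → (4.40129,-1.51071) → (4.40,-1.51)
v2: (1.5,-5) → rotate → (3.36383,3.99182) → ×s → (2.74573,3.25832) → (2.75,3.26)
v3: (3,2) → rotate → (-3.31574,1.41629) → ×s → (-2.70647,1.15605) → (-2.71,1.16)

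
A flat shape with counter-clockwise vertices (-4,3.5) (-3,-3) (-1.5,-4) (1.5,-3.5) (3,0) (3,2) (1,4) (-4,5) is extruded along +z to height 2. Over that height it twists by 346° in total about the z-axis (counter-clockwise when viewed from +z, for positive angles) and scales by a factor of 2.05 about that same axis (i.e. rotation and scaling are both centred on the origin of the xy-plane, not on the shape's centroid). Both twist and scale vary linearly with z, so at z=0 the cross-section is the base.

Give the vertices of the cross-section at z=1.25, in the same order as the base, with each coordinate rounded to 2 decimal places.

t = z/height = 1.25/2 = 0.625
s = 1 + (scale-1)·z/height = 1 + (2.05-1)·1.25/2 = 1.656250
θ = twist·z/height = 346°·1.25/2 = 216.2500° = 3.774275 rad
cos θ = -0.806445, sin θ = -0.591310 (intermediates below are computed at full precision and shown rounded to 5 d.p.)
v1: (-4,3.5) → rotate → (5.29536,-0.45732) → ×s → (8.77044,-0.75743) → (8.77,-0.76)
v2: (-3,-3) → rotate → (0.64540,4.19326) → ×s → (1.06895,6.94509) → (1.07,6.95)
v3: (-1.5,-4) → rotate → (-1.15557,4.11274) → ×s → (-1.91392,6.81173) → (-1.91,6.81)
v4: (1.5,-3.5) → rotate → (-3.27925,1.93559) → ×s → (-5.43126,3.20582) → (-5.43,3.21)
v5: (3,0) → rotate → (-2.41933,-1.77393) → ×s → (-4.00702,-2.93807) → (-4.01,-2.94)
v6: (3,2) → rotate → (-1.23671,-3.38682) → ×s → (-2.04831,-5.60942) → (-2.05,-5.61)
v7: (1,4) → rotate → (1.55879,-3.81709) → ×s → (2.58175,-6.32205) → (2.58,-6.32)
v8: (-4,5) → rotate → (6.18233,-1.66698) → ×s → (10.23948,-2.76094) → (10.24,-2.76)

Cross-section at z=1.25: (8.77,-0.76) (1.07,6.95) (-1.91,6.81) (-5.43,3.21) (-4.01,-2.94) (-2.05,-5.61) (2.58,-6.32) (10.24,-2.76)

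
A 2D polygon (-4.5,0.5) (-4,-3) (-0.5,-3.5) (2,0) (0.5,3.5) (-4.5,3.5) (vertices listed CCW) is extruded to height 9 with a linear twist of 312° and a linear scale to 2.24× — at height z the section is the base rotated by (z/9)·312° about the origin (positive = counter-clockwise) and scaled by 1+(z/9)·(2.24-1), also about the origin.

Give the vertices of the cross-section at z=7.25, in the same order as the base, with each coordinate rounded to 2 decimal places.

t = z/height = 7.25/9 = 0.805556
s = 1 + (scale-1)·z/height = 1 + (2.24-1)·7.25/9 = 1.998889
θ = twist·z/height = 312°·7.25/9 = 251.3333° = 4.386594 rad
cos θ = -0.320062, sin θ = -0.947397 (intermediates below are computed at full precision and shown rounded to 5 d.p.)
v1: (-4.5,0.5) → rotate → (1.91398,4.10325) → ×s → (3.82583,8.20195) → (3.83,8.20)
v2: (-4,-3) → rotate → (-1.56194,4.74977) → ×s → (-3.12215,9.49427) → (-3.12,9.49)
v3: (-0.5,-3.5) → rotate → (-3.15586,1.59391) → ×s → (-6.30821,3.18606) → (-6.31,3.19)
v4: (2,0) → rotate → (-0.64012,-1.89479) → ×s → (-1.27954,-3.78748) → (-1.28,-3.79)
v5: (0.5,3.5) → rotate → (3.15586,-1.59391) → ×s → (6.30821,-3.18606) → (6.31,-3.19)
v6: (-4.5,3.5) → rotate → (4.75617,3.14307) → ×s → (9.50705,6.28264) → (9.51,6.28)

Cross-section at z=7.25: (3.83,8.20) (-3.12,9.49) (-6.31,3.19) (-1.28,-3.79) (6.31,-3.19) (9.51,6.28)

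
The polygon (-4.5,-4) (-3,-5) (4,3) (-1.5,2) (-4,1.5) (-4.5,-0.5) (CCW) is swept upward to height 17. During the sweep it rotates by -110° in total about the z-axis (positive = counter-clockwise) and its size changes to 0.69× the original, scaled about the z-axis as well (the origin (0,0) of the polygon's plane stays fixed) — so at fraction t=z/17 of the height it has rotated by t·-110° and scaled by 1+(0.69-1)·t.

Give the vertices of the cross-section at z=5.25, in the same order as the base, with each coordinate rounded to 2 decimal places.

t = z/height = 5.25/17 = 0.308824
s = 1 + (scale-1)·z/height = 1 + (0.69-1)·5.25/17 = 0.904265
θ = twist·z/height = -110°·5.25/17 = -33.9706° = -0.592899 rad
cos θ = 0.829325, sin θ = -0.558767 (intermediates below are computed at full precision and shown rounded to 5 d.p.)
v1: (-4.5,-4) → rotate → (-5.96703,-0.80285) → ×s → (-5.39577,-0.72598) → (-5.40,-0.73)
v2: (-3,-5) → rotate → (-5.28181,-2.47032) → ×s → (-4.77615,-2.23382) → (-4.78,-2.23)
v3: (4,3) → rotate → (4.99360,0.25290) → ×s → (4.51554,0.22869) → (4.52,0.23)
v4: (-1.5,2) → rotate → (-0.12645,2.49680) → ×s → (-0.11435,2.25777) → (-0.11,2.26)
v5: (-4,1.5) → rotate → (-2.47915,3.47906) → ×s → (-2.24181,3.14599) → (-2.24,3.15)
v6: (-4.5,-0.5) → rotate → (-4.01134,2.09979) → ×s → (-3.62732,1.89877) → (-3.63,1.90)

Cross-section at z=5.25: (-5.40,-0.73) (-4.78,-2.23) (4.52,0.23) (-0.11,2.26) (-2.24,3.15) (-3.63,1.90)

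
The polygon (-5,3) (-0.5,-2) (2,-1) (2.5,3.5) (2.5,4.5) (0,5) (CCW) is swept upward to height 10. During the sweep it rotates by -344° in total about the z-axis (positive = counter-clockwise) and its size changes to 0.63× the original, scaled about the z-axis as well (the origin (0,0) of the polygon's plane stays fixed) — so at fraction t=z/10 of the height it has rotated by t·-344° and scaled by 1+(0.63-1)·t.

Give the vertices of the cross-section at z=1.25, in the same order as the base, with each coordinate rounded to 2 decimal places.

t = z/height = 1.25/10 = 0.125
s = 1 + (scale-1)·z/height = 1 + (0.63-1)·1.25/10 = 0.953750
θ = twist·z/height = -344°·1.25/10 = -43.0000° = -0.750492 rad
cos θ = 0.731354, sin θ = -0.681998 (intermediates below are computed at full precision and shown rounded to 5 d.p.)
v1: (-5,3) → rotate → (-1.61077,5.60405) → ×s → (-1.53628,5.34487) → (-1.54,5.34)
v2: (-0.5,-2) → rotate → (-1.72967,-1.12171) → ×s → (-1.64968,-1.06983) → (-1.65,-1.07)
v3: (2,-1) → rotate → (0.78071,-2.09535) → ×s → (0.74460,-1.99844) → (0.74,-2.00)
v4: (2.5,3.5) → rotate → (4.21538,0.85474) → ×s → (4.02042,0.81521) → (4.02,0.82)
v5: (2.5,4.5) → rotate → (4.89738,1.58610) → ×s → (4.67087,1.51274) → (4.67,1.51)
v6: (0,5) → rotate → (3.40999,3.65677) → ×s → (3.25228,3.48764) → (3.25,3.49)

Cross-section at z=1.25: (-1.54,5.34) (-1.65,-1.07) (0.74,-2.00) (4.02,0.82) (4.67,1.51) (3.25,3.49)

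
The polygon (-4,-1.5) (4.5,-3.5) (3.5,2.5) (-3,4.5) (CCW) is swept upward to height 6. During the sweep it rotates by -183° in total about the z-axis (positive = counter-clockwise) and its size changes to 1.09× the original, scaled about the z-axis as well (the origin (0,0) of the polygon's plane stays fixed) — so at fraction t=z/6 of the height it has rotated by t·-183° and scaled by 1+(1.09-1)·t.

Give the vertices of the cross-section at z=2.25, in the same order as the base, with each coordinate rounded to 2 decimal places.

t = z/height = 2.25/6 = 0.375
s = 1 + (scale-1)·z/height = 1 + (1.09-1)·2.25/6 = 1.033750
θ = twist·z/height = -183°·2.25/6 = -68.6250° = -1.197732 rad
cos θ = 0.364470, sin θ = -0.931215 (intermediates below are computed at full precision and shown rounded to 5 d.p.)
v1: (-4,-1.5) → rotate → (-2.85470,3.17815) → ×s → (-2.95105,3.28542) → (-2.95,3.29)
v2: (4.5,-3.5) → rotate → (-1.61914,-5.46611) → ×s → (-1.67378,-5.65060) → (-1.67,-5.65)
v3: (3.5,2.5) → rotate → (3.60368,-2.34808) → ×s → (3.72531,-2.42732) → (3.73,-2.43)
v4: (-3,4.5) → rotate → (3.09706,4.43376) → ×s → (3.20158,4.58340) → (3.20,4.58)

Cross-section at z=2.25: (-2.95,3.29) (-1.67,-5.65) (3.73,-2.43) (3.20,4.58)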